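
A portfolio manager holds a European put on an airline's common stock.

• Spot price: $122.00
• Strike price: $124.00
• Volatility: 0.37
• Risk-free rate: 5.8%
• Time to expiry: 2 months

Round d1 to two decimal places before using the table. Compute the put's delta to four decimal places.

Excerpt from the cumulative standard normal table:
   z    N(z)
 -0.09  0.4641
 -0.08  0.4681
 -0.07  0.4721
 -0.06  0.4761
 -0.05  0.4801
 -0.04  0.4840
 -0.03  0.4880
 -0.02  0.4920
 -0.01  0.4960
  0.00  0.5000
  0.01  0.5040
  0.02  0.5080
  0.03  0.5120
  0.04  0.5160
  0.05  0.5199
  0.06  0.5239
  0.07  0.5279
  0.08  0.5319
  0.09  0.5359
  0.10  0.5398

-0.4880

σ√T = 0.37 × 0.4082 = 0.1511
ln(S/K) + (r + σ²/2)T = ln(122/124) + (0.058 + 0.37²/2)·0.1667 = -0.0163 + 0.0211 = 0.0048
d₁ = 0.0048 / 0.1511 = 0.0319 ⇒ 0.03
N(d₁) = N(0.03) = 0.5120
Δ_put = N(d₁) − 1 = 0.5120 − 1 = -0.4880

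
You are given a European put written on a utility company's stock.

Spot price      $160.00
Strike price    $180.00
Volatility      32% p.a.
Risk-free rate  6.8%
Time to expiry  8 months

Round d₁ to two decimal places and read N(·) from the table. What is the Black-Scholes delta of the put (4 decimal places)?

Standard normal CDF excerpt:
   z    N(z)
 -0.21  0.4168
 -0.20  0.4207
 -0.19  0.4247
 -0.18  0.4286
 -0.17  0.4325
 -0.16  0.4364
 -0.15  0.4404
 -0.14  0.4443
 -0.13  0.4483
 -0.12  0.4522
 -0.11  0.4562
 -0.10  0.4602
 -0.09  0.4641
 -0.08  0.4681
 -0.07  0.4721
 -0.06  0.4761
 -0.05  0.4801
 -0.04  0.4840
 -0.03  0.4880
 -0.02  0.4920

σ√T = 0.32·√0.6667 = 0.2613
d₁ = [ln(160/180) + (0.068 + 0.32²/2)·0.6667] / 0.2613 = [-0.1178 + 0.0795] / 0.2613 = -0.1466 ≈ -0.15
N(d₁) = N(-0.15) = 0.4404
Δ_put = N(d₁) − 1 = 0.4404 − 1 = -0.5596

-0.5596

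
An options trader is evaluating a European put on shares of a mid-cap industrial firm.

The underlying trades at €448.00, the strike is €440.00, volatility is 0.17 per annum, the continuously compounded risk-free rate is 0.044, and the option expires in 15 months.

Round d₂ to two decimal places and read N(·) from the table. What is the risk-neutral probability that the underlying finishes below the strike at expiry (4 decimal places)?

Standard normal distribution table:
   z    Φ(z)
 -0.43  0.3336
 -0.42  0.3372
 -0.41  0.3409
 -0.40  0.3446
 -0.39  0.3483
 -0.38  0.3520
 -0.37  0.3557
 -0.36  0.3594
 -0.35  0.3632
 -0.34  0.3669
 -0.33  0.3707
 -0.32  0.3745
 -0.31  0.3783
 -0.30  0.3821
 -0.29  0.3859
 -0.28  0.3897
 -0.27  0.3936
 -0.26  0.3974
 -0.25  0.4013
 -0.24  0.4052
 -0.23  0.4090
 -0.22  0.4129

0.3859

σ√T = 0.17 × 1.1180 = 0.1901
ln(S/K) + (r + σ²/2)T = ln(448/440) + (0.044 + 0.17²/2)·1.25 = 0.0180 + 0.0731 = 0.0911
d₁ = 0.0911 / 0.1901 = 0.4792 ≈ 0.48
d₂ = d₁ − σ√T = 0.4792 − 0.1901 = 0.2891 ≈ 0.29
Pr(exercise) under Q = N(−d₂) = N(-0.29) = 0.3859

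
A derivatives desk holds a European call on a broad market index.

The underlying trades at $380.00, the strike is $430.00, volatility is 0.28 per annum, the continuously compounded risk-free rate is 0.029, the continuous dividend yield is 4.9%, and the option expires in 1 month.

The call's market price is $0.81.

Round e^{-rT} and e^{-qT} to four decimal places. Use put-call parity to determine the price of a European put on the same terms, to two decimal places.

$51.34

exp(−qT) = exp(−0.049·0.08333) = 0.9959;  exp(−rT) = exp(−0.029·0.08333) = 0.9976
Put-call parity: C − P = S·e^(−qT) − K·e^(−rT) = 380·0.9959 − 430·0.9976 = 378.4420 − 428.9680 = -50.5260
P = C − (C − P) = 0.81 − (-50.5260) = 51.3360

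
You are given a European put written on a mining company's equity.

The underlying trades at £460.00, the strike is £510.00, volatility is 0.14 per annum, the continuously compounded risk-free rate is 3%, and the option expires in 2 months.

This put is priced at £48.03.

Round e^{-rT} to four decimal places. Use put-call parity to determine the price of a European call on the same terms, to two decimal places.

£0.58

e^(−rT) = e^(−0.03·0.1667) = 0.9950
Put-call parity: C − P = S − K·e^(−rT) = 460 − 510·0.9950 = 460 − 507.4500 = -47.4500
C = P + (C − P) = 48.03 + (-47.4500) = 0.5800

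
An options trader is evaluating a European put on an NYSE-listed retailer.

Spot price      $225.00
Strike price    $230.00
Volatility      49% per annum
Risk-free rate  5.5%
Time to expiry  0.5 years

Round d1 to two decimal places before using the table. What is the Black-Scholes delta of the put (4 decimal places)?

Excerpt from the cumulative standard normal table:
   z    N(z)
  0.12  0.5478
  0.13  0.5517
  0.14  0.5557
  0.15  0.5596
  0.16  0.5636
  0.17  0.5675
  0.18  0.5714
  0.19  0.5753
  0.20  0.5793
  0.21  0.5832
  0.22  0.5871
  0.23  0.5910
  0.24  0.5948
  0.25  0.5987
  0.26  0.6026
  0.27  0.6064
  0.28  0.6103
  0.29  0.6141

T = 0.5;  σ√T = 0.3465
d₁ = [ln(225/230) + (0.055 + 0.49²/2)·0.5] / 0.3465 = [-0.0220 + 0.0875] / 0.3465 = 0.1892 which rounds to 0.19
N(d₁) = N(0.19) = 0.5753
Δ_put = N(d₁) − 1 = 0.5753 − 1 = -0.4247

-0.4247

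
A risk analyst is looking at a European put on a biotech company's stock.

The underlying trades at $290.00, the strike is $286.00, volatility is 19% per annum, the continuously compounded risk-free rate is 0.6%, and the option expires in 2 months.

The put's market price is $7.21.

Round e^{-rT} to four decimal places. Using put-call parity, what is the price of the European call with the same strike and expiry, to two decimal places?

$11.50

exp(−rT) = exp(−0.006·0.1667) = 0.9990
Put-call parity: C − P = S − K·e^(−rT) = 290 − 286·0.9990 = 290 − 285.7140 = 4.2860
C = P + (C − P) = 7.21 + (4.2860) = 11.4960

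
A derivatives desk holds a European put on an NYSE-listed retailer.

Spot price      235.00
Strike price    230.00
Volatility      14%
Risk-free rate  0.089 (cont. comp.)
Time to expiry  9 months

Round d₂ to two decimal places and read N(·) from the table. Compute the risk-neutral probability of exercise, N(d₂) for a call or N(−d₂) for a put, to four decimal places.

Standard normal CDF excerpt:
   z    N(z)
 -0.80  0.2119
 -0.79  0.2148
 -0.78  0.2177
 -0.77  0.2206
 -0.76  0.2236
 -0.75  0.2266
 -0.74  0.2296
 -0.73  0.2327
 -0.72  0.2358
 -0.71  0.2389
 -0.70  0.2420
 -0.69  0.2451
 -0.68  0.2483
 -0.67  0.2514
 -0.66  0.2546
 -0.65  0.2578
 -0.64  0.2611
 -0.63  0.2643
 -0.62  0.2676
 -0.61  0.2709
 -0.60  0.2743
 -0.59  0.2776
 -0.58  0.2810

0.2514

T = 0.75;  σ√T = 0.1212
d₁ = [ln(235/230) + (0.089 + 0.14²/2)·0.75] / 0.1212 = [0.0215 + 0.0741] / 0.1212 = 0.7885 ⇒ 0.79
d₂ = d₁ − σ√T = 0.7885 − 0.1212 = 0.6673 ⇒ 0.67
Risk-neutral Pr[S_T < K] = N(−d₂) = N(-0.67) = 0.2514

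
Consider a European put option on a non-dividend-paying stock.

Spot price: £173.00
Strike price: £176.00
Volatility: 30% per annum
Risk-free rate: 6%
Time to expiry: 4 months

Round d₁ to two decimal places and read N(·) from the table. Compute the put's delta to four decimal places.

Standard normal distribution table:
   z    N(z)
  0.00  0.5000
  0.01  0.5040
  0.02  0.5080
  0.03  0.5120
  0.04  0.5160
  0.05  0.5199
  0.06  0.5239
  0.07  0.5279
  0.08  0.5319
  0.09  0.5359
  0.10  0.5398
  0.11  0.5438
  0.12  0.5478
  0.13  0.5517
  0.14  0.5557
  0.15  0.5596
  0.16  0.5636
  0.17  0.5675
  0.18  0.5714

-0.4602

T = 0.3333;  σ√T = 0.1732
d₁ = [ln(173/176) + (0.06 + ½·0.3²)·0.3333] / (σ√T) = (-0.0172 + 0.0350) / 0.1732 = 0.1028 which rounds to 0.10
N(d₁) = N(0.10) = 0.5398
Δ_put = N(d₁) − 1 = 0.5398 − 1 = -0.4602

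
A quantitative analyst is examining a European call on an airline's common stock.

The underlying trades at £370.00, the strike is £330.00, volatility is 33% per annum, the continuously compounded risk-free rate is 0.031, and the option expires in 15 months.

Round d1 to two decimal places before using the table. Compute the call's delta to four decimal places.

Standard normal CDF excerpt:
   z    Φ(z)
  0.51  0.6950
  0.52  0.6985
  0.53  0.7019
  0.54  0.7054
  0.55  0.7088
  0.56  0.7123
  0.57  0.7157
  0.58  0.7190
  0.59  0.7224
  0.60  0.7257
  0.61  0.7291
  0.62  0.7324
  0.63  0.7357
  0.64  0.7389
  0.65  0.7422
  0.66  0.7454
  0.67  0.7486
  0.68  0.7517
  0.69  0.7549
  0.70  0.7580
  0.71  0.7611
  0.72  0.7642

σ√T = 0.33·√1.25 = 0.3690
d₁ = [ln(370/330) + (0.031 + ½·0.33²)·1.25] / (σ√T) = (0.1144 + 0.1068) / 0.3690 = 0.5996 ⇒ 0.60
N(d₁) = N(0.60) = 0.7257
Δ_call = N(d₁) = 0.7257

0.7257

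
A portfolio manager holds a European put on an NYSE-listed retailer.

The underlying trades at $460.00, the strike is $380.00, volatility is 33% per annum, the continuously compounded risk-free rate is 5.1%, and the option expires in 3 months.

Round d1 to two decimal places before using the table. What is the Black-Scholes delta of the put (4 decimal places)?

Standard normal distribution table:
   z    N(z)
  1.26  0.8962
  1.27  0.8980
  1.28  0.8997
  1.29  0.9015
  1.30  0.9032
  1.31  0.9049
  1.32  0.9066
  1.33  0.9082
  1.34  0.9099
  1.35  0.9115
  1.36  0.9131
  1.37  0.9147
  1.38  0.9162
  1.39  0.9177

σ√T = 0.33 × 0.5000 = 0.1650
d₁ = [ln(460/380) + (0.051 + 0.33²/2)·0.25] / 0.1650 = [0.1911 + 0.0264] / 0.1650 = 1.3177 → 1.32
N(d₁) = N(1.32) = 0.9066
Δ_put = N(d₁) − 1 = 0.9066 − 1 = -0.0934

-0.0934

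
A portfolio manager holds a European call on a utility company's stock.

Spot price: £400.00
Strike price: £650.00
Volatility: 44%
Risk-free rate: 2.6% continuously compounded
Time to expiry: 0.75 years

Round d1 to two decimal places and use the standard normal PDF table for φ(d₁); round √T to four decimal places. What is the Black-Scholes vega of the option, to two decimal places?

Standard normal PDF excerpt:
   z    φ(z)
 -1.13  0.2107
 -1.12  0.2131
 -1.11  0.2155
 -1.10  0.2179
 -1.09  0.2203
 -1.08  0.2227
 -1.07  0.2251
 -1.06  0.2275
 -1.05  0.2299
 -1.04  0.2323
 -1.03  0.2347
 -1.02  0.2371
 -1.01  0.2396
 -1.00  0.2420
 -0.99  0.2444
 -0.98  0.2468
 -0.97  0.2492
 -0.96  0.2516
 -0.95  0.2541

T = 0.75;  σ√T = 0.3811
ln(S/K) + (r + σ²/2)T = ln(400/650) + (0.026 + 0.44²/2)·0.75 = -0.4855 + 0.0921 = -0.3934
d₁ = -0.3934 / 0.3811 = -1.0324 → -1.03
√T = √0.75 = 0.8660
φ(d₁) = φ(-1.03) = 0.2347
vega = S·φ(d₁)·√T = 400·0.2347·0.8660 = 81.3001

81.30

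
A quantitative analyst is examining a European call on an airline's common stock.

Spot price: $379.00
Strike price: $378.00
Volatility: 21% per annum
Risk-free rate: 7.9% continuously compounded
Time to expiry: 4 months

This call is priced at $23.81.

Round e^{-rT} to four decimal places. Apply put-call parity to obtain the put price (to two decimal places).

exp(−rT) = exp(−0.079·0.3333) = 0.9740
Put-call parity: C − P = S − K·e^(−rT) = 379 − 378·0.9740 = 379 − 368.1720 = 10.8280
P = C − (C − P) = 23.81 − (10.8280) = 12.9820

$12.98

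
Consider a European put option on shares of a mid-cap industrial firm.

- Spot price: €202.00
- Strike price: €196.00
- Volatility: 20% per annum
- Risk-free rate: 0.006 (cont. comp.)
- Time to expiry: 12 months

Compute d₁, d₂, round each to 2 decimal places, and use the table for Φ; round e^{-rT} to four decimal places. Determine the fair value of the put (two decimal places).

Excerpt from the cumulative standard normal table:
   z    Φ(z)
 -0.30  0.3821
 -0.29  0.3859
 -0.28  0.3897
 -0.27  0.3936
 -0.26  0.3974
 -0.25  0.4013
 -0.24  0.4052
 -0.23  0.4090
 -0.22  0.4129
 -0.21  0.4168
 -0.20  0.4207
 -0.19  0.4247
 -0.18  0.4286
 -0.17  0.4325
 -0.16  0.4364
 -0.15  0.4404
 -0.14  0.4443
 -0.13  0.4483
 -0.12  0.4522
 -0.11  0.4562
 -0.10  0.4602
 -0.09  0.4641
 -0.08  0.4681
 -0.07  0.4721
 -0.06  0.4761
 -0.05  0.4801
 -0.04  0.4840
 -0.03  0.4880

€12.48

σ√T = 0.2·√1 = 0.2000
d₁ = [ln(202/196) + (0.006 + ½·0.2²)·1] / (σ√T) = (0.0302 + 0.0260) / 0.2000 = 0.2808 ≈ 0.28
d₂ = 0.2808 − 0.2000 = 0.0808 ≈ 0.08
e^(−rT) = e^(−0.006·1) = 0.9940
N(−d₂) = N(-0.08) = 0.4681;  N(−d₁) = N(-0.28) = 0.3897
P = 196·0.9940·0.4681 − 202·0.3897 = 91.1971 − 78.7194 = 12.4777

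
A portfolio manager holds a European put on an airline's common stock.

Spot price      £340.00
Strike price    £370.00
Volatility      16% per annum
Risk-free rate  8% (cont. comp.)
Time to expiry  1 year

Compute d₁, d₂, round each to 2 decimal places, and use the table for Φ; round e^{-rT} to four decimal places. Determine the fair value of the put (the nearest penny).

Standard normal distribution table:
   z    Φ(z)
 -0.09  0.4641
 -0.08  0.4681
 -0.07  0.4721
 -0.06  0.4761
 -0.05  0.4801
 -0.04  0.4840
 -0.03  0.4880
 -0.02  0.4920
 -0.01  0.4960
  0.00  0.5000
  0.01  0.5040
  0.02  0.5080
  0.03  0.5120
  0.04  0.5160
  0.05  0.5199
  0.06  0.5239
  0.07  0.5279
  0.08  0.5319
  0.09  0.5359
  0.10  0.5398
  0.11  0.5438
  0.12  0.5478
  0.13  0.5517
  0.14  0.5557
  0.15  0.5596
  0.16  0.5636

σ√T = 0.16 × 1.0000 = 0.1600
d₁ = [ln(340/370) + (0.08 + ½·0.16²)·1] / (σ√T) = (-0.0846 + 0.0928) / 0.1600 = 0.0515 → 0.05
d₂ = 0.0515 − 0.1600 = -0.1085 → -0.11
exp(−rT) = exp(−0.08·1) = 0.9231
N(−d₂) = N(0.11) = 0.5438;  N(−d₁) = N(-0.05) = 0.4801
P = 370·0.9231·0.5438 − 340·0.4801 = 185.7333 − 163.2340 = 22.4993

£22.50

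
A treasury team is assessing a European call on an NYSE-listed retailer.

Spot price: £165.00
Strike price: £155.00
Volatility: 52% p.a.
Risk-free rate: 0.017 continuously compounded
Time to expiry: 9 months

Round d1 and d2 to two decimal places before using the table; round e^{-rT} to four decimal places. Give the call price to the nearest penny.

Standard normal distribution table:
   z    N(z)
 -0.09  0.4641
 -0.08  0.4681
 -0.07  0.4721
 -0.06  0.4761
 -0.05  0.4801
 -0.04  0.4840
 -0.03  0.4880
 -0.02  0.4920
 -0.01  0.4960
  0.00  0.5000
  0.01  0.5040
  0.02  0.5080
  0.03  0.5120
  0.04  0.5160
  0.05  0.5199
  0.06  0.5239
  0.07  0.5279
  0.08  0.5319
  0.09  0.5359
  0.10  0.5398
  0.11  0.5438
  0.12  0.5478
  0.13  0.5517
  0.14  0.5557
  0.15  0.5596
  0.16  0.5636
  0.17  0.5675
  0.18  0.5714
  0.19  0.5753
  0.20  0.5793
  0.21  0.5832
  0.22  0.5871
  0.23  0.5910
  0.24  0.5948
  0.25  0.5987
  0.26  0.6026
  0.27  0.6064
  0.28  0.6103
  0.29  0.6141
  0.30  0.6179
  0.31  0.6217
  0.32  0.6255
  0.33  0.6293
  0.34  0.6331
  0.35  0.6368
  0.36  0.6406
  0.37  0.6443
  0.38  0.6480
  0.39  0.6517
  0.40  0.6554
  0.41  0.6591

£34.67

σ√T = 0.52 × 0.8660 = 0.4503
d₁ = [ln(165/155) + (0.017 + 0.52²/2)·0.75] / 0.4503 = [0.0625 + 0.1142] / 0.4503 = 0.3923 which rounds to 0.39
d₂ = d₁ − σ√T = 0.3923 − 0.4503 = -0.0580 which rounds to -0.06
e^(−rT) = e^(−0.017·0.75) = 0.9873
N(d₁) = N(0.39) = 0.6517;  N(d₂) = N(-0.06) = 0.4761
C = 165·0.6517 − 155·0.9873·0.4761 = 107.5305 − 72.8583 = 34.6722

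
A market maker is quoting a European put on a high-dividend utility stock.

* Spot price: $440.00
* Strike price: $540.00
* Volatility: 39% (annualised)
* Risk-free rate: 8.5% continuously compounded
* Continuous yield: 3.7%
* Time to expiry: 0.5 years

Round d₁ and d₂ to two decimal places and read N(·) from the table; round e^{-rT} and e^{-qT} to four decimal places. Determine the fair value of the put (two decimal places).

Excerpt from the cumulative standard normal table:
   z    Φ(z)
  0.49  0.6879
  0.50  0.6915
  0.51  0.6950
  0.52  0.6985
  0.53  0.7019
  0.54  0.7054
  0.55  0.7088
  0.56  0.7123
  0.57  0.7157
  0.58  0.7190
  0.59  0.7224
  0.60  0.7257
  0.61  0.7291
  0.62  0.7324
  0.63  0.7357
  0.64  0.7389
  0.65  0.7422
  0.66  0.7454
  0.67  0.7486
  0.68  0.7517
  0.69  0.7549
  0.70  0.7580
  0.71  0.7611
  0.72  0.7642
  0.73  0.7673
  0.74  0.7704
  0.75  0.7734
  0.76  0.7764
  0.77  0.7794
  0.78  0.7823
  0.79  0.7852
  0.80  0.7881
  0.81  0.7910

$104.65

σ√T = 0.39·√0.5 = 0.2758
d₁ = [ln(440/540) + (0.085 − 0.037 + ½·0.39²)·0.5] / (σ√T) = (-0.2048 + 0.0620) / 0.2758 = -0.5177 which rounds to -0.52
d₂ = -0.5177 − 0.2758 = -0.7935 which rounds to -0.79
exp(−qT) = exp(−0.037·0.5) = 0.9817;  exp(−rT) = exp(−0.085·0.5) = 0.9584
P = 540·0.9584·N(0.79) − 440·0.9817·N(0.52) = 540·0.9584·0.7852 − 440·0.9817·0.6985 = 406.3693 − 301.7157 = 104.6536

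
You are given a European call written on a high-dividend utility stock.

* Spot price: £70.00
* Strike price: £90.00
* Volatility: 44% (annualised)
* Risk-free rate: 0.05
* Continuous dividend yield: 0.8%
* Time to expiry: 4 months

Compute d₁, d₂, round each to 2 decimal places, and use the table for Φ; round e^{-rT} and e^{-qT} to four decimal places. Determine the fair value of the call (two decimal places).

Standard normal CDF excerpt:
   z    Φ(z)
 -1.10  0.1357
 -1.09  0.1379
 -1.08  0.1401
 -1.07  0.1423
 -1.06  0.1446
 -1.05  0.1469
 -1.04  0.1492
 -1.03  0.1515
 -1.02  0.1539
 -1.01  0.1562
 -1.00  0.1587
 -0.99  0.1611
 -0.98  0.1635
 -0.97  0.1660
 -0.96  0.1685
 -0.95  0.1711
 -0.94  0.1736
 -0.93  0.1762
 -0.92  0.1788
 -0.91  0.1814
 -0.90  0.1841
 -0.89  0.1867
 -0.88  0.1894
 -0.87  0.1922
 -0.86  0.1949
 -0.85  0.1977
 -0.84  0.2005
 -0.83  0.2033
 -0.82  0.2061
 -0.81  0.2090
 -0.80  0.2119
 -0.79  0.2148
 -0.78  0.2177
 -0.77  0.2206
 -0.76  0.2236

£1.79

T = 0.3333;  σ√T = 0.2540
d₁ = [ln(70/90) + (0.05 − 0.008 + ½·0.44²)·0.3333] / (σ√T) = (-0.2513 + 0.0463) / 0.2540 = -0.8072 ⇒ -0.81
d₂ = -0.8072 − 0.2540 = -1.0612 ⇒ -1.06
e^(−qT) = e^(−0.008·0.3333) = 0.9973;  e^(−rT) = e^(−0.05·0.3333) = 0.9835
N(d₁) = N(-0.81) = 0.2090;  N(d₂) = N(-1.06) = 0.1446
C = 70·0.9973·0.2090 − 90·0.9835·0.1446 = 14.5905 − 12.7993 = 1.7912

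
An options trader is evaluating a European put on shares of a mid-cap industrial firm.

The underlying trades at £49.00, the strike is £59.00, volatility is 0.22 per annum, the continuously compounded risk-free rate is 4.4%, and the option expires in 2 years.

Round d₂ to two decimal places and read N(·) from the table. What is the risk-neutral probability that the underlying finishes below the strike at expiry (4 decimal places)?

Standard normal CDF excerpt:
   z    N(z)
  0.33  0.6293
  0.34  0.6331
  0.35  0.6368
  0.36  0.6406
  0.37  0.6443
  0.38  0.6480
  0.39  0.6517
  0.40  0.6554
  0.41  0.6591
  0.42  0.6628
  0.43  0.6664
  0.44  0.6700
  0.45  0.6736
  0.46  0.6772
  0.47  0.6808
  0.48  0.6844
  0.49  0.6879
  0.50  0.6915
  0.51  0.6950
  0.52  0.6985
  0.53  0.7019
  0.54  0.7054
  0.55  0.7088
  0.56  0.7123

σ√T = 0.22 × 1.4142 = 0.3111
ln(S/K) + (r + σ²/2)T = ln(49/59) + (0.044 + 0.22²/2)·2 = -0.1857 + 0.1364 = -0.0493
d₁ = -0.0493 / 0.3111 = -0.1585 ≈ -0.16
d₂ = d₁ − σ√T = -0.1585 − 0.3111 = -0.4696 ≈ -0.47
Risk-neutral Pr[S_T < K] = N(−d₂) = N(0.47) = 0.6808

0.6808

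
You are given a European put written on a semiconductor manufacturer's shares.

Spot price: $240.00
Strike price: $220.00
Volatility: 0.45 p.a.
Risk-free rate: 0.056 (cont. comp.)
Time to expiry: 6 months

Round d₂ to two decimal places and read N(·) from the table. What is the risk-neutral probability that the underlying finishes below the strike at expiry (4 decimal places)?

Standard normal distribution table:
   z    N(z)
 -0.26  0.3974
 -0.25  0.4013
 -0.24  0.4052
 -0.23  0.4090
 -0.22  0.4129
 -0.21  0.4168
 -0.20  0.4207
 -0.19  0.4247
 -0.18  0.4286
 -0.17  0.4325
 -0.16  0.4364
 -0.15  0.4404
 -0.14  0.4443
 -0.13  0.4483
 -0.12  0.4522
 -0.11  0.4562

0.4207

σ√T = 0.45·√0.5 = 0.3182
d₁ = [ln(240/220) + (0.056 + 0.45²/2)·0.5] / 0.3182 = [0.0870 + 0.0786] / 0.3182 = 0.5205 which rounds to 0.52
d₂ = d₁ − σ√T = 0.5205 − 0.3182 = 0.2023 which rounds to 0.20
Pr(exercise) under Q = N(−d₂) = N(-0.20) = 0.4207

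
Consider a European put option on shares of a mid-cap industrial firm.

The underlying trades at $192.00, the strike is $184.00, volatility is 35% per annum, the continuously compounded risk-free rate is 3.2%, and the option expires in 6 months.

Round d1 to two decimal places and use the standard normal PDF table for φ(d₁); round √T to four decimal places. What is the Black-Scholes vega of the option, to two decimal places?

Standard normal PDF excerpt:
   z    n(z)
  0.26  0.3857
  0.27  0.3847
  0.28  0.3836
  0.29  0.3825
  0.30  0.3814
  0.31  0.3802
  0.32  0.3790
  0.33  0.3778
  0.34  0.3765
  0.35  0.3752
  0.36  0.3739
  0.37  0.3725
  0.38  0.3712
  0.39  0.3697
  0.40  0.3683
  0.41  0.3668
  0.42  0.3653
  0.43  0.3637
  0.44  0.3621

50.76

σ√T = 0.35 × 0.7071 = 0.2475
d₁ = [ln(192/184) + (0.032 + 0.35²/2)·0.5] / 0.2475 = [0.0426 + 0.0466] / 0.2475 = 0.3604 ≈ 0.36
√T = √0.5 = 0.7071
φ(d₁) = φ(0.36) = 0.3739
vega = S·φ(d₁)·√T = 192·0.3739·0.7071 = 50.7619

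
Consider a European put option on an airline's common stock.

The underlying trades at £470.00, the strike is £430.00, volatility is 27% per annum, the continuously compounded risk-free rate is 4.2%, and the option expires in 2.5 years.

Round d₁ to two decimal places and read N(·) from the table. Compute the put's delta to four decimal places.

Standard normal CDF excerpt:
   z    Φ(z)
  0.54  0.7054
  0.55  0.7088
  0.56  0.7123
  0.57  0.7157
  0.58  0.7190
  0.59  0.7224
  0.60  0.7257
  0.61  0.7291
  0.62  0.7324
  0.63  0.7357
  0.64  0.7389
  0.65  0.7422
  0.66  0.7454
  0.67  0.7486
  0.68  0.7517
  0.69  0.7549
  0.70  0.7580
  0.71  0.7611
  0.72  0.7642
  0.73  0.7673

-0.2514

σ√T = 0.27·√2.5 = 0.4269
d₁ = [ln(470/430) + (0.042 + ½·0.27²)·2.5] / (σ√T) = (0.0889 + 0.1961) / 0.4269 = 0.6678 which rounds to 0.67
N(d₁) = N(0.67) = 0.7486
Δ_put = N(d₁) − 1 = 0.7486 − 1 = -0.2514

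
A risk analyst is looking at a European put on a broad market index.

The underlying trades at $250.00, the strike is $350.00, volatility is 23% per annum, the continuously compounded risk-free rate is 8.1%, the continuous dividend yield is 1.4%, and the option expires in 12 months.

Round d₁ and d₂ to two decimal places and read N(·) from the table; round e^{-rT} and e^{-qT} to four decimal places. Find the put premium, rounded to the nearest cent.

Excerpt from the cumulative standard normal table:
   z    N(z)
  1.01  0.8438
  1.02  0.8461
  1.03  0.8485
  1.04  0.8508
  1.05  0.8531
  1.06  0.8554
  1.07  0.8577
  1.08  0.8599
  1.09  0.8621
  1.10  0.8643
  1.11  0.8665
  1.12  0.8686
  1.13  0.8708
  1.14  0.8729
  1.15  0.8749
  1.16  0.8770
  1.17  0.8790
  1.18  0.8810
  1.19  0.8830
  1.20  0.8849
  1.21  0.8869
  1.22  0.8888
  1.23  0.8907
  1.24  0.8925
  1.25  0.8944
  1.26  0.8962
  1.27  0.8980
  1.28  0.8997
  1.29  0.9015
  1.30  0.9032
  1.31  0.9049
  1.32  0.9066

$80.10

T = 1;  σ√T = 0.2300
d₁ = [ln(250/350) + (0.081 − 0.014 + 0.23²/2)·1] / 0.2300 = [-0.3365 + 0.0935] / 0.2300 = -1.0566 ≈ -1.06
d₂ = d₁ − σ√T = -1.0566 − 0.2300 = -1.2866 ≈ -1.29
exp(−qT) = exp(−0.014·1) = 0.9861;  exp(−rT) = exp(−0.081·1) = 0.9222
N(−d₂) = N(1.29) = 0.9015;  N(−d₁) = N(1.06) = 0.8554
P = 350·0.9222·0.9015 − 250·0.9861·0.8554 = 290.9772 − 210.8775 = 80.0997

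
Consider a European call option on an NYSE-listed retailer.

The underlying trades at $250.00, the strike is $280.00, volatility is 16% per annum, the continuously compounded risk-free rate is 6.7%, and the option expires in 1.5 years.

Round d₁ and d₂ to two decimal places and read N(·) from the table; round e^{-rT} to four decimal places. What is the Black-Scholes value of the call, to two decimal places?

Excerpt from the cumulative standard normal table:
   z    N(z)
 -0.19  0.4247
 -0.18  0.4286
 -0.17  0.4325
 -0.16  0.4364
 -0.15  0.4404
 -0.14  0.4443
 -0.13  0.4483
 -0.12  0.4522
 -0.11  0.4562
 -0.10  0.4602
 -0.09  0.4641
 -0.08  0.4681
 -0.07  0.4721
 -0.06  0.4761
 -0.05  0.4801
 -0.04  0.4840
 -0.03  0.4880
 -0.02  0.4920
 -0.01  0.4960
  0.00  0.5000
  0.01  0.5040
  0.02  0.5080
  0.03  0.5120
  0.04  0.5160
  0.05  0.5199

σ√T = 0.16·√1.5 = 0.1960
ln(S/K) + (r + σ²/2)T = ln(250/280) + (0.067 + 0.16²/2)·1.5 = -0.1133 + 0.1197 = 0.0064
d₁ = 0.0064 / 0.1960 = 0.0325 which rounds to 0.03
d₂ = d₁ − σ√T = 0.0325 − 0.1960 = -0.1634 which rounds to -0.16
e^(−rT) = e^(−0.067·1.5) = 0.9044
C = 250·N(0.03) − 280·0.9044·N(-0.16) = 250·0.5120 − 280·0.9044·0.4364 = 128.0000 − 110.5104 = 17.4896

$17.49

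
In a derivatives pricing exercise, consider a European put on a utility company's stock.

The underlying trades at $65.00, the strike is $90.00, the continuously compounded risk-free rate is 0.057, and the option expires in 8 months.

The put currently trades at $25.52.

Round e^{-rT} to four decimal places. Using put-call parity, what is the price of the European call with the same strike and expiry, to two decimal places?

$3.88

e^(−rT) = e^(−0.057·0.6667) = 0.9627
Put-call parity: C − P = S − K·e^(−rT) = 65 − 90·0.9627 = 65 − 86.6430 = -21.6430
C = P + (C − P) = 25.52 + (-21.6430) = 3.8770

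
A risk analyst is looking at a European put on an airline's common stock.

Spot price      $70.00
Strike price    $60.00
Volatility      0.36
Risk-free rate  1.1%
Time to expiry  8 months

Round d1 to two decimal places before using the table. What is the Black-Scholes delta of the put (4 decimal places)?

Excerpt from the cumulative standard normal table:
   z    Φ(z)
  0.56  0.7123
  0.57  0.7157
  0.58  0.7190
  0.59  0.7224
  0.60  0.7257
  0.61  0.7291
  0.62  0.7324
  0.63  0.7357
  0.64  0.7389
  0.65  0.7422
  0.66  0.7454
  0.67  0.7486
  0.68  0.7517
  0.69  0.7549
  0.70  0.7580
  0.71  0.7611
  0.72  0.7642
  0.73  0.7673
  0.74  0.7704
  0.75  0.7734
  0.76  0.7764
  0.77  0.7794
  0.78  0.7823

σ√T = 0.36 × 0.8165 = 0.2939
d₁ = [ln(70/60) + (0.011 + ½·0.36²)·0.6667] / (σ√T) = (0.1542 + 0.0505) / 0.2939 = 0.6963 ⇒ 0.70
N(d₁) = N(0.70) = 0.7580
Δ_put = N(d₁) − 1 = 0.7580 − 1 = -0.2420

-0.2420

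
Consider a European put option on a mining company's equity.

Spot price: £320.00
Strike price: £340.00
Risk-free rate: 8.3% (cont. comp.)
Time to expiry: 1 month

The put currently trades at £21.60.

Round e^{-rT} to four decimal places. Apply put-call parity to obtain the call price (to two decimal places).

£3.95

exp(−rT) = exp(−0.083·0.08333) = 0.9931
Put-call parity: C − P = S − K·e^(−rT) = 320 − 340·0.9931 = 320 − 337.6540 = -17.6540
C = P + (C − P) = 21.60 + (-17.6540) = 3.9460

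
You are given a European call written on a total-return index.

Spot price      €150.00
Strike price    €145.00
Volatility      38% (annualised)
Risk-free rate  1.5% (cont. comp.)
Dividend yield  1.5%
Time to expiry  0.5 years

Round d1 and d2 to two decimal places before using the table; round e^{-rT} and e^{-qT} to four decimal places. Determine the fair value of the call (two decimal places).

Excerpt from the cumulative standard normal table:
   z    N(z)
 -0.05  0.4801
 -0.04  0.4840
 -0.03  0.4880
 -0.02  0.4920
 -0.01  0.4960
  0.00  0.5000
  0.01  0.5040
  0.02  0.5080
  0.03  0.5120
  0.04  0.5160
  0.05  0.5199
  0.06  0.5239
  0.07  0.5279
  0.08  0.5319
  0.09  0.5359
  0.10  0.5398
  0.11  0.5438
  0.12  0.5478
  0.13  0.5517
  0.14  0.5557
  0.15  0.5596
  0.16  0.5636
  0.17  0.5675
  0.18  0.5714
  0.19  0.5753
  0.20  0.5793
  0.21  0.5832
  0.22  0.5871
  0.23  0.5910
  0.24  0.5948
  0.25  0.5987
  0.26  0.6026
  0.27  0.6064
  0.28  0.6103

€18.33

σ√T = 0.38 × 0.7071 = 0.2687
ln(S/K) + (r − q + σ²/2)T = ln(150/145) + (0.015 − 0.015 + 0.38²/2)·0.5 = 0.0339 + 0.0361 = 0.0700
d₁ = 0.0700 / 0.2687 = 0.2605 → 0.26
d₂ = d₁ − σ√T = 0.2605 − 0.2687 = -0.0082 → -0.01
exp(−qT) = exp(−0.015·0.5) = 0.9925;  exp(−rT) = exp(−0.015·0.5) = 0.9925
N(d₁) = N(0.26) = 0.6026;  N(d₂) = N(-0.01) = 0.4960
C = 150·0.9925·0.6026 − 145·0.9925·0.4960 = 89.7121 − 71.3806 = 18.3315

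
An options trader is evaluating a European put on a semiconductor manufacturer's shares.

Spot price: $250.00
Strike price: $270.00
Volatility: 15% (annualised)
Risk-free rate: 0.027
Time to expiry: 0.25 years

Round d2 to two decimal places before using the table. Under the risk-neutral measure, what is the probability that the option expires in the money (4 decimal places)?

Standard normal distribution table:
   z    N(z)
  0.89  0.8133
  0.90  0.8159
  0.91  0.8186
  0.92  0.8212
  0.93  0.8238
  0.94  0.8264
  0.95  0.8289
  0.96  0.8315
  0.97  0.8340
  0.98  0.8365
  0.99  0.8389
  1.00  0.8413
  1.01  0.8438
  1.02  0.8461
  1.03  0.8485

0.8340

T = 0.25;  σ√T = 0.0750
d₁ = [ln(250/270) + (0.027 + ½·0.15²)·0.25] / (σ√T) = (-0.0770 + 0.0096) / 0.0750 = -0.8986 which rounds to -0.90
d₂ = -0.8986 − 0.0750 = -0.9736 which rounds to -0.97
Pr(exercise) under Q = N(−d₂) = N(0.97) = 0.8340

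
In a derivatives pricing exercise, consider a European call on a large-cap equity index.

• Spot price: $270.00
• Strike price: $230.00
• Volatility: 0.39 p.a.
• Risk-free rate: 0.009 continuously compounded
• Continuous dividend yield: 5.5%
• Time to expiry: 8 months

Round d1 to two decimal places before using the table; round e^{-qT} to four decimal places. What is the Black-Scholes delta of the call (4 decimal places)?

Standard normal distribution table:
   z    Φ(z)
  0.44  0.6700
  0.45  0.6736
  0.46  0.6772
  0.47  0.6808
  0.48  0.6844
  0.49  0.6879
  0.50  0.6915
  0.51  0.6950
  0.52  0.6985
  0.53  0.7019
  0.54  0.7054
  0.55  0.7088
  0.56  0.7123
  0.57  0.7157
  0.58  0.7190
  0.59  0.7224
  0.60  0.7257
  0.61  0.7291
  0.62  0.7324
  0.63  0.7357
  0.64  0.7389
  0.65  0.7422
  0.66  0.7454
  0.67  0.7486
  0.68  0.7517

σ√T = 0.39·√0.6667 = 0.3184
d₁ = [ln(270/230) + (0.009 − 0.055 + 0.39²/2)·0.6667] / 0.3184 = [0.1603 + 0.0200] / 0.3184 = 0.5664 ≈ 0.57
N(d₁) = N(0.57) = 0.7157
Δ_call = e^(−qT)·N(d₁) = 0.9640·0.7157 = 0.6899

0.6899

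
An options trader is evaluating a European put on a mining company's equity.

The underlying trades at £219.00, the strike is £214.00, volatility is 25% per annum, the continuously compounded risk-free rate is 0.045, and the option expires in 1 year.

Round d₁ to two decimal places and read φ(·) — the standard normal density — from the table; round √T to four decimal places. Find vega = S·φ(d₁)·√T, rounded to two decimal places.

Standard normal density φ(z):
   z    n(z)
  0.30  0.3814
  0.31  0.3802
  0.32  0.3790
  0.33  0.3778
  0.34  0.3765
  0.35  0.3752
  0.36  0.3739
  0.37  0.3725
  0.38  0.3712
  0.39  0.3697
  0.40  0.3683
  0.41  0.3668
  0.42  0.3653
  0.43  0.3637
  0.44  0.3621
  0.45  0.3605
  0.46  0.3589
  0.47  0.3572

T = 1;  σ√T = 0.2500
d₁ = [ln(219/214) + (0.045 + 0.25²/2)·1] / 0.2500 = [0.0231 + 0.0762] / 0.2500 = 0.3974 ⇒ 0.40
√T = √1 = 1.0000
φ(d₁) = φ(0.40) = 0.3683
vega = S·φ(d₁)·√T = 219·0.3683·1.0000 = 80.6577

80.66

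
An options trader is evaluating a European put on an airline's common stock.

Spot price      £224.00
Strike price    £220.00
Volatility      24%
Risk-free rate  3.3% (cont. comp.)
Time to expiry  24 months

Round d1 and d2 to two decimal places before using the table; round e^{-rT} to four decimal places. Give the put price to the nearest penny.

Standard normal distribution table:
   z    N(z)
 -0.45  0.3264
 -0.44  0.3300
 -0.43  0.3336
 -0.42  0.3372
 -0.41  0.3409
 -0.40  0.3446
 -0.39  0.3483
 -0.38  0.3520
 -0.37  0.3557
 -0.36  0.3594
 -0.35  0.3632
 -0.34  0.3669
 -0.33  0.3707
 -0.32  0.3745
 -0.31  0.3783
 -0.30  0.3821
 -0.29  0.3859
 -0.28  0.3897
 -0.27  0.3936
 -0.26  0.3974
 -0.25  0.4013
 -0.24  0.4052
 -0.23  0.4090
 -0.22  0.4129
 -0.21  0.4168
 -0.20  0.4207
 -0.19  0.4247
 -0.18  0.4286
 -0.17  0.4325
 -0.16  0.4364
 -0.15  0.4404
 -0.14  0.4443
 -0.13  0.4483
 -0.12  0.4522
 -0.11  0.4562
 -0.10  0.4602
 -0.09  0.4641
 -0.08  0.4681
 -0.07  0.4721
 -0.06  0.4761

£20.87

σ√T = 0.24·√2 = 0.3394
ln(S/K) + (r + σ²/2)T = ln(224/220) + (0.033 + 0.24²/2)·2 = 0.0180 + 0.1236 = 0.1416
d₁ = 0.1416 / 0.3394 = 0.4172 ⇒ 0.42
d₂ = d₁ − σ√T = 0.4172 − 0.3394 = 0.0778 ⇒ 0.08
e^(−rT) = e^(−0.033·2) = 0.9361
N(−d₂) = N(-0.08) = 0.4681;  N(−d₁) = N(-0.42) = 0.3372
P = 220·0.9361·0.4681 − 224·0.3372 = 96.4015 − 75.5328 = 20.8687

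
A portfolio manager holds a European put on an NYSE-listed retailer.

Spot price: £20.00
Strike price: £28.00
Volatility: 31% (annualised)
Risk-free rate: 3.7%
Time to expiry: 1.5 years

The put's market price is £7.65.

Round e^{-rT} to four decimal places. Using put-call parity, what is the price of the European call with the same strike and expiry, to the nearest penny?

e^(−rT) = e^(−0.037·1.5) = 0.9460
Put-call parity: C − P = S − K·e^(−rT) = 20 − 28·0.9460 = 20 − 26.4880 = -6.4880
C = P + (C − P) = 7.65 + (-6.4880) = 1.1620

£1.16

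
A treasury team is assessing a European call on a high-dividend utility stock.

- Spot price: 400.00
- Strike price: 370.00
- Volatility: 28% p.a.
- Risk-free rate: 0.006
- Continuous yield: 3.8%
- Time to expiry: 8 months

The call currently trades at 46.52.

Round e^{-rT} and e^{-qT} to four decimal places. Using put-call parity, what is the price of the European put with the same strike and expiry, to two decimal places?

25.04

exp(−qT) = exp(−0.038·0.6667) = 0.9750;  exp(−rT) = exp(−0.006·0.6667) = 0.9960
Put-call parity: C − P = S·e^(−qT) − K·e^(−rT) = 400·0.9750 − 370·0.9960 = 390.0000 − 368.5200 = 21.4800
P = C − (C − P) = 46.52 − (21.4800) = 25.0400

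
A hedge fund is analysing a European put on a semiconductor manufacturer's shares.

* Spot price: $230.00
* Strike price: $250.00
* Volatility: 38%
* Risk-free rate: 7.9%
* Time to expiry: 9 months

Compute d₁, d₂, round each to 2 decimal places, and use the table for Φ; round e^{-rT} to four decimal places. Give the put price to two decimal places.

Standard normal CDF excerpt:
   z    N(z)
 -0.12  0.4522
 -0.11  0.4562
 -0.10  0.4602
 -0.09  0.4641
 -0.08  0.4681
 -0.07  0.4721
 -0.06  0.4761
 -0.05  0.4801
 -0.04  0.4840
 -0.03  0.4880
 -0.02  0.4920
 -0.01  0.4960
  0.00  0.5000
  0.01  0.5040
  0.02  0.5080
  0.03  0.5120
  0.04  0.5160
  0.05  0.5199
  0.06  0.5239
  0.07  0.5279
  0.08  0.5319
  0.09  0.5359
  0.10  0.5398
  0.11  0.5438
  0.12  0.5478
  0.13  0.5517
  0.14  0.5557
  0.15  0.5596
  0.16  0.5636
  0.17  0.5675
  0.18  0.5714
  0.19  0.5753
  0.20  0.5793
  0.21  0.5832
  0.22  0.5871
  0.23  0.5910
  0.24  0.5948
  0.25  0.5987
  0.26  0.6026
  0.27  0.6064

$33.41

σ√T = 0.38 × 0.8660 = 0.3291
ln(S/K) + (r + σ²/2)T = ln(230/250) + (0.079 + 0.38²/2)·0.75 = -0.0834 + 0.1134 = 0.0300
d₁ = 0.0300 / 0.3291 = 0.0912 → 0.09
d₂ = d₁ − σ√T = 0.0912 − 0.3291 = -0.2379 → -0.24
e^(−rT) = e^(−0.079·0.75) = 0.9425
N(−d₂) = N(0.24) = 0.5948;  N(−d₁) = N(-0.09) = 0.4641
P = 250·0.9425·0.5948 − 230·0.4641 = 140.1498 − 106.7430 = 33.4068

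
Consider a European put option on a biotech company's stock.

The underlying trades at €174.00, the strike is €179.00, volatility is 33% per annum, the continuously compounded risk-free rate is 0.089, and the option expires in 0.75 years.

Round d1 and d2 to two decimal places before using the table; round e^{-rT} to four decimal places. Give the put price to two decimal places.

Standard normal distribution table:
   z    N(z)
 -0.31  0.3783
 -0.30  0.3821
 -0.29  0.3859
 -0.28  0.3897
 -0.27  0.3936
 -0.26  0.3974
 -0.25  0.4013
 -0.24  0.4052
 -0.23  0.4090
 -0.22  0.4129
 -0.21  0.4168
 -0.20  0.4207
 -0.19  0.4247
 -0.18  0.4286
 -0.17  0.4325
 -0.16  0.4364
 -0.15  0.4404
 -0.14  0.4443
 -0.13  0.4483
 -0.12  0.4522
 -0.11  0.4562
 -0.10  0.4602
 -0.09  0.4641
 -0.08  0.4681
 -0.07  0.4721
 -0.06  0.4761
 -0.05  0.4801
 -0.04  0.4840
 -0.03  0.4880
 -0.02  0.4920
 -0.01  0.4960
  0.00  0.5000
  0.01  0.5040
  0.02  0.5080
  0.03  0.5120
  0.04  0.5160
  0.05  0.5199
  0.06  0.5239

σ√T = 0.33·√0.75 = 0.2858
ln(S/K) + (r + σ²/2)T = ln(174/179) + (0.089 + 0.33²/2)·0.75 = -0.0283 + 0.1076 = 0.0793
d₁ = 0.0793 / 0.2858 = 0.2773 ⇒ 0.28
d₂ = d₁ − σ√T = 0.2773 − 0.2858 = -0.0085 ⇒ -0.01
e^(−rT) = e^(−0.089·0.75) = 0.9354
P = 179·0.9354·N(0.01) − 174·N(-0.28) = 179·0.9354·0.5040 − 174·0.3897 = 84.3880 − 67.8078 = 16.5802

€16.58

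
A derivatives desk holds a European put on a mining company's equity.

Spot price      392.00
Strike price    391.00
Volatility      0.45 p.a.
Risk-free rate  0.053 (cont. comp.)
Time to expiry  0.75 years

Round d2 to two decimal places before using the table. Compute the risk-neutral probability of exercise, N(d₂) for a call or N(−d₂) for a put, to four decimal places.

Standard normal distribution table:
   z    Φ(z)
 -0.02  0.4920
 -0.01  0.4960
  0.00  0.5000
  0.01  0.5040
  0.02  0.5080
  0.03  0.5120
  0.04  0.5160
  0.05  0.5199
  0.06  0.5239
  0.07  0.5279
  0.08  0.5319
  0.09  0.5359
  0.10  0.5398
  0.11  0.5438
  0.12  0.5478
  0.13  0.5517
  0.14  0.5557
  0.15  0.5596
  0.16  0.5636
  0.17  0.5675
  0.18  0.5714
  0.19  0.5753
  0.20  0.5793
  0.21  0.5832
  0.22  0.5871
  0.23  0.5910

0.5359

T = 0.75;  σ√T = 0.3897
d₁ = [ln(392/391) + (0.053 + 0.45²/2)·0.75] / 0.3897 = [0.0026 + 0.1157] / 0.3897 = 0.3034 → 0.30
d₂ = d₁ − σ√T = 0.3034 − 0.3897 = -0.0863 → -0.09
Risk-neutral Pr[S_T < K] = N(−d₂) = N(0.09) = 0.5359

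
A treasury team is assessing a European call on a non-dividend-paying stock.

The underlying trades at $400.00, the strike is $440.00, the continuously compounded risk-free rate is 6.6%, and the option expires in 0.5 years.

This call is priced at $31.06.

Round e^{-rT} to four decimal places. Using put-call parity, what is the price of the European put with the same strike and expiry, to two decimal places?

e^(−rT) = e^(−0.066·0.5) = 0.9675
Put-call parity: C − P = S − K·e^(−rT) = 400 − 440·0.9675 = 400 − 425.7000 = -25.7000
P = C − (C − P) = 31.06 − (-25.7000) = 56.7600

$56.76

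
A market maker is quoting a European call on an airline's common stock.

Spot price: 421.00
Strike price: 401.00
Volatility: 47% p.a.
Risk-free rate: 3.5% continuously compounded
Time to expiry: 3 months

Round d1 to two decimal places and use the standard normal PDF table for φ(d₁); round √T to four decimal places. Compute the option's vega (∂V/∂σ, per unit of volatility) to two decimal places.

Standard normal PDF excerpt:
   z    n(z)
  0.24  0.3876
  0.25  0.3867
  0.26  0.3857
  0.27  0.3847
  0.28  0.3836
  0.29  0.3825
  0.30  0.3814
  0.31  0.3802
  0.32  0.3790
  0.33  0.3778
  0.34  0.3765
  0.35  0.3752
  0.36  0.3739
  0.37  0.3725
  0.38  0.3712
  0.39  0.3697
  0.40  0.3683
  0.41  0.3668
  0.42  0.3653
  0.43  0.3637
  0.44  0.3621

σ√T = 0.47 × 0.5000 = 0.2350
ln(S/K) + (r + σ²/2)T = ln(421/401) + (0.035 + 0.47²/2)·0.25 = 0.0487 + 0.0364 = 0.0850
d₁ = 0.0850 / 0.2350 = 0.3618 ≈ 0.36
√T = √0.25 = 0.5000
φ(d₁) = φ(0.36) = 0.3739
vega = S·φ(d₁)·√T = 421·0.3739·0.5000 = 78.7060

78.71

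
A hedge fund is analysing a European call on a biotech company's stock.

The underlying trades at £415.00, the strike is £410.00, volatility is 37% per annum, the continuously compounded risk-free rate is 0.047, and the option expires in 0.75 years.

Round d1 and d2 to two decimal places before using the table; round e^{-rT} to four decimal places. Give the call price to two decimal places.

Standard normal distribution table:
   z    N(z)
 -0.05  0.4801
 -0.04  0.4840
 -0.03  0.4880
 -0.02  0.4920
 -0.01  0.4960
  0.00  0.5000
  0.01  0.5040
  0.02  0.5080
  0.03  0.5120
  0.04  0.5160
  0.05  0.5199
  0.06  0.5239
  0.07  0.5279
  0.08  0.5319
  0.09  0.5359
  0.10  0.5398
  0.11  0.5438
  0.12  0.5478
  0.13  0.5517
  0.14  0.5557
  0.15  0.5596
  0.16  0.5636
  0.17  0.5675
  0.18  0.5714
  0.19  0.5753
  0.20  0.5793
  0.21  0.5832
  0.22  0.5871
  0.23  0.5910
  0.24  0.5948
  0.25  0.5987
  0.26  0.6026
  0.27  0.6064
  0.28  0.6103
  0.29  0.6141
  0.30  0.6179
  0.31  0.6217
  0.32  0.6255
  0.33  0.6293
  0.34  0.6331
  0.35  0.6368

£61.68

σ√T = 0.37 × 0.8660 = 0.3204
d₁ = [ln(415/410) + (0.047 + 0.37²/2)·0.75] / 0.3204 = [0.0121 + 0.0866] / 0.3204 = 0.3081 ⇒ 0.31
d₂ = d₁ − σ√T = 0.3081 − 0.3204 = -0.0124 ⇒ -0.01
exp(−rT) = exp(−0.047·0.75) = 0.9654
N(d₁) = N(0.31) = 0.6217;  N(d₂) = N(-0.01) = 0.4960
C = 415·0.6217 − 410·0.9654·0.4960 = 258.0055 − 196.3237 = 61.6818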